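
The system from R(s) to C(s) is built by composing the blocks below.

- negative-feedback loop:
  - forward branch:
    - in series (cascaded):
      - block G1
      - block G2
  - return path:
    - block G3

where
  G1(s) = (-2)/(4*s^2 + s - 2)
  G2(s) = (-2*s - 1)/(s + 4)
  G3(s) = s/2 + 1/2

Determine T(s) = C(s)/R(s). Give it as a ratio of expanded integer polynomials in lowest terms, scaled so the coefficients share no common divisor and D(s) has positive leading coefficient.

Step 1. combine G1, G2 in series = (4*s + 2)/(4*s^3 + 17*s^2 + 2*s - 8)
Step 2. close the feedback loop around (G1*G2), G3 - this is the overall T(s), already in the required normalized form

Therefore the answer is (4*s + 2)/(4*s^3 + 19*s^2 + 5*s - 7).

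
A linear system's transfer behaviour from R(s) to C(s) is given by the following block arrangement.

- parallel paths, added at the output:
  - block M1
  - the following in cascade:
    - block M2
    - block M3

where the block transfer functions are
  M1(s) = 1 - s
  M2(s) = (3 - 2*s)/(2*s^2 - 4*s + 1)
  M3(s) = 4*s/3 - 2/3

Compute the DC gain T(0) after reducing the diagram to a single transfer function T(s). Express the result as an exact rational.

(1) cascade M2, M3, giving (-8*s^2 + 16*s - 6)/(6*s^2 - 12*s + 3)
(2) combine M1, (M2*M3) in parallel, giving (-6*s^3 + 10*s^2 + s - 3)/(6*s^2 - 12*s + 3)
Evaluating the step-2 result (the overall T(s)) at s = 0 gives T(0) = -3/3 = -1.

Final answer: -1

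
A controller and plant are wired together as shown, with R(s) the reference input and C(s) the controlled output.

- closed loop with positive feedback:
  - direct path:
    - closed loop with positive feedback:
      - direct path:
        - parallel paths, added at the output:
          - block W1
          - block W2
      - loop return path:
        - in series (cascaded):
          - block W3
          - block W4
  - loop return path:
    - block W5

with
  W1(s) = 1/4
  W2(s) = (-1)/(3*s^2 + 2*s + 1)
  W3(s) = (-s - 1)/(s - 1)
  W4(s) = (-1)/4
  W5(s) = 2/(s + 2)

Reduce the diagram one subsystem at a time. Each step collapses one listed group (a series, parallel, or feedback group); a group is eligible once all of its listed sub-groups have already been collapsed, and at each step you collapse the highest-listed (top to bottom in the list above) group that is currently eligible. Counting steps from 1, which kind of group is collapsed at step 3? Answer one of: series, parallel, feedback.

Step 1 - combine W1, W2 in parallel
Step 2 - cascade W3, W4
Step 3 - feedback reduction of (W1+W2), (W3*W4)
Step 4 - feedback reduction of [(W1+W2)/(1-(W1+W2)*(W3*W4))], W5
The group at step 3 is a feedback group.

Answer: feedback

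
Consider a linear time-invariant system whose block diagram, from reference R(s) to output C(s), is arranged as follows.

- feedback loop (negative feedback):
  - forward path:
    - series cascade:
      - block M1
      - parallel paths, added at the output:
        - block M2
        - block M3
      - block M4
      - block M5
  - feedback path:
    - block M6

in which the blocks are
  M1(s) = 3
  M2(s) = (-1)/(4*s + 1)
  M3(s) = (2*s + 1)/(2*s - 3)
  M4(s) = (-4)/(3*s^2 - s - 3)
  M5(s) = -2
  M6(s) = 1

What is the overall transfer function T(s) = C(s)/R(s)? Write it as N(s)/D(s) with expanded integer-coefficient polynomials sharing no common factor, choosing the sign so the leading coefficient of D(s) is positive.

Answer: (192*s^2 + 96*s + 96)/(24*s^4 - 38*s^3 + 169*s^2 + 129*s + 105)

Working:
[1] add M2, M3 (parallel) -> (8*s^2 + 4*s + 4)/(8*s^2 - 10*s - 3)
[2] cascade M1, (M2+M3), M4, M5 -> (192*s^2 + 96*s + 96)/(24*s^4 - 38*s^3 - 23*s^2 + 33*s + 9)
[3] close the feedback loop around (M1*(M2+M3)*M4*M5), M6, giving the overall T(s)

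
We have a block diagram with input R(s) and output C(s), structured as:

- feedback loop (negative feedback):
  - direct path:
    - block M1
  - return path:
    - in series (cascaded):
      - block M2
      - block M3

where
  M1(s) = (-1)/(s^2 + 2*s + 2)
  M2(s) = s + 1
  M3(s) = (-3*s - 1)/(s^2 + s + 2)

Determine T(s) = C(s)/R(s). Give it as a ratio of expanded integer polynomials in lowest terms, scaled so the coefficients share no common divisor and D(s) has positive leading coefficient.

Step 1: combine M2, M3 in series gives (-3*s^2 - 4*s - 1)/(s^2 + s + 2)
Step 2: feedback reduction of M1, (M2*M3); the result is T(s) itself (integer coefficients, no common factor, positive leading denominator coefficient)

Therefore the answer is (-s^2 - s - 2)/(s^4 + 3*s^3 + 9*s^2 + 10*s + 5).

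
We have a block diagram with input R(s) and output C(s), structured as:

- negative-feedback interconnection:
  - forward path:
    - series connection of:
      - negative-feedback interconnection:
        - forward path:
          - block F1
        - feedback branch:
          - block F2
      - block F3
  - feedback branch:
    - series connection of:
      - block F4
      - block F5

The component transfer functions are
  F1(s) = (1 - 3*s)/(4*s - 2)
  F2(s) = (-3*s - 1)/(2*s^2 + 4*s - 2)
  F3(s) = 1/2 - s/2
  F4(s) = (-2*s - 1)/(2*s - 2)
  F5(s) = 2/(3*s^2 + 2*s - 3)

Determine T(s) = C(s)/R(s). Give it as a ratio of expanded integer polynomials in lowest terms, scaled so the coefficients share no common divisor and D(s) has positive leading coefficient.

Reducing step by step:

[1] close the feedback loop around F1, F2 = (-6*s^3 - 10*s^2 + 10*s - 2)/(8*s^3 + 21*s^2 - 16*s + 3)
[2] reduce the series chain [F1/(1+F1*F2)], F3 = (3*s^4 + 2*s^3 - 10*s^2 + 6*s - 1)/(8*s^3 + 21*s^2 - 16*s + 3)
[3] cascade F4, F5 = (-2*s - 1)/(3*s^3 - s^2 - 5*s + 3)
[4] feedback reduction of ([F1/(1+F1*F2)]*F3), (F4*F5) - this is the overall T(s), already in the required normalized form

Answer: (9*s^6 + 12*s^5 - 35*s^4 - 8*s^3 + 39*s^2 - 20*s + 3)/(24*s^5 + 73*s^4 - 43*s^3 - 81*s^2 + 57*s - 10)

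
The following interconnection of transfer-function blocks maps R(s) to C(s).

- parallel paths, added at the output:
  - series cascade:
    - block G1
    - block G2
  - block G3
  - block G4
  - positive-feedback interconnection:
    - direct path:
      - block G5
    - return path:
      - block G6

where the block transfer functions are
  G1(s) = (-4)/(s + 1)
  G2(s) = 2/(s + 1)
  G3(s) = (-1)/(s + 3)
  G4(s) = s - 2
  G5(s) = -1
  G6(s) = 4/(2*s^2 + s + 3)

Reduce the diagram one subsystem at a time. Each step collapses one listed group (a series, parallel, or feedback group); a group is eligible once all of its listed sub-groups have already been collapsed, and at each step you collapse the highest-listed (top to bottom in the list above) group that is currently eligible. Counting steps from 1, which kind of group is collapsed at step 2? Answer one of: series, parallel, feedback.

Step 1. multiply G1, G2 (series)
Step 2. reduce the feedback loop with forward G5 and return G6
Step 3. reduce the parallel group (G1*G2), G3, G4, [G5/(1-G5*G6)]
At step 2 the group reduced is feedback.

Final answer: feedback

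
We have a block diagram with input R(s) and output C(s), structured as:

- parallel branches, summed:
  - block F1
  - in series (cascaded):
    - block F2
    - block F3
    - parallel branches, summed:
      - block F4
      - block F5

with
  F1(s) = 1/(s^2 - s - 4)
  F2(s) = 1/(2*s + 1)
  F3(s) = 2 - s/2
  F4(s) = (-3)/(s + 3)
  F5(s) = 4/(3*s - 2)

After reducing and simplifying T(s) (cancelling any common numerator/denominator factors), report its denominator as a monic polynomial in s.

Reducing step by step:

1. reduce the parallel group F4, F5: (18 - 5*s)/(3*s^2 + 7*s - 6)
2. combine F2, F3, (F4+F5) in series: (5*s^2 - 38*s + 72)/(12*s^3 + 34*s^2 - 10*s - 12)
3. parallel reduction of F1, (F2*F3*(F4+F5)): (5*s^4 - 31*s^3 + 124*s^2 + 70*s - 300)/(12*s^5 + 22*s^4 - 92*s^3 - 138*s^2 + 52*s + 48)
The result of step 3 is T(s) in lowest terms. Its denominator has leading coefficient 12; dividing the denominator through by 12 makes it monic.

Answer: s^5 + 11*s^4/6 - 23*s^3/3 - 23*s^2/2 + 13*s/3 + 4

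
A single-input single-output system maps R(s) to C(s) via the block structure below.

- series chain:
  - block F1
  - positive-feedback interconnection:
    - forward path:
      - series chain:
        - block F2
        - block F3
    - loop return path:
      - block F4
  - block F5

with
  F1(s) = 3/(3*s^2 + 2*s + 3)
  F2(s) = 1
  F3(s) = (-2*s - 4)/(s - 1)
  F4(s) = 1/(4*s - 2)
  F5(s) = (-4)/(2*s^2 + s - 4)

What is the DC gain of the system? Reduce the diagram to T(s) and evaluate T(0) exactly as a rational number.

Step 1. cascade F2, F3 gives (-2*s - 4)/(s - 1)
Step 2. reduce the feedback loop with forward (F2*F3) and return F4 gives (-4*s^2 - 6*s + 4)/(2*s^2 - 2*s + 3)
Step 3. series reduction of F1, [(F2*F3)/(1-(F2*F3)*F4)], F5 gives (48*s^2 + 72*s - 48)/(12*s^6 + 2*s^5 - 4*s^4 + 19*s^3 - 26*s^2 + 9*s - 36)
DC gain: substitute s = 0 into T(s) from step 3: T(0) = -48/(-36) = 4/3.

Hence the answer: 4/3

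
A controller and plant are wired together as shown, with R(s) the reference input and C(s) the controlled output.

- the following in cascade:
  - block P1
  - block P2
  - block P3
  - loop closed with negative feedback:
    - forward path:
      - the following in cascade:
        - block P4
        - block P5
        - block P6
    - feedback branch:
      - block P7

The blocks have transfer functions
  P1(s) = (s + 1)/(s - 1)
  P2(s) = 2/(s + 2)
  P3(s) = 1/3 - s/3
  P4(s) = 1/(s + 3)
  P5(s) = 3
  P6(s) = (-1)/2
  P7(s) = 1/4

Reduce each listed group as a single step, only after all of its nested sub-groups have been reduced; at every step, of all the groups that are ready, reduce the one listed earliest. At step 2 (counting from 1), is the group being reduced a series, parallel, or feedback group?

1. combine P4, P5, P6 in series
2. apply the feedback formula to (P4*P5*P6), P7
3. multiply P1, P2, P3, [(P4*P5*P6)/(1+(P4*P5*P6)*P7)] (series)
Step 2 collapses a feedback group.

Answer: feedback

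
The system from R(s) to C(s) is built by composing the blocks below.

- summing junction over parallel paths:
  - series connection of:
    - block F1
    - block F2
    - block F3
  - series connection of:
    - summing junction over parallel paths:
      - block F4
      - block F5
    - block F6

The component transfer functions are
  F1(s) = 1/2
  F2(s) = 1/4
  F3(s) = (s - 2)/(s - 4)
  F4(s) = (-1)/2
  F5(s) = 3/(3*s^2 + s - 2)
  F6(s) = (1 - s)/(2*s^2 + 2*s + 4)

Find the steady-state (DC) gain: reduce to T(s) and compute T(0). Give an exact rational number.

The answer is -7/16.

Reasoning:
(1) cascade F1, F2, F3 -> (s - 2)/(8*s - 32)
(2) reduce the parallel group F4, F5 -> (-3*s^2 - s + 8)/(6*s^2 + 2*s - 4)
(3) multiply (F4+F5), F6 (series) -> (3*s^3 - 2*s^2 - 9*s + 8)/(12*s^4 + 16*s^3 + 20*s^2 - 16)
(4) combine (F1*F2*F3), ((F4+F5)*F6) in parallel -> (3*s^5 + 4*s^4 - 31*s^3 - 12*s^2 + 84*s - 56)/(24*s^5 - 64*s^4 - 88*s^3 - 160*s^2 - 32*s + 128)
The step-4 result is T(s). Setting s = 0: T(0) = -56/128 = -7/16.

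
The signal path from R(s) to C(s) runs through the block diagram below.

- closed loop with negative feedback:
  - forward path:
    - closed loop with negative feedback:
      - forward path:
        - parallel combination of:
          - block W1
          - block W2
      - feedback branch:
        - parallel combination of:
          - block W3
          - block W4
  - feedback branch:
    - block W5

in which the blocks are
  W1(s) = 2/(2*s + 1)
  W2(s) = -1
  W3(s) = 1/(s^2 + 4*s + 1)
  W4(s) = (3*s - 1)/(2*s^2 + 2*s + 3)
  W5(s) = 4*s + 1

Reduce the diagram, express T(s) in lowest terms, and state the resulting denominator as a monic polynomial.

1. add W1, W2 (parallel); result (1 - 2*s)/(2*s + 1)
2. reduce the parallel group W3, W4; result (3*s^3 + 13*s^2 + s + 2)/(2*s^4 + 10*s^3 + 13*s^2 + 14*s + 3)
3. collapse the loop ((W1+W2) forward, (W3+W4) return); result (-4*s^5 - 18*s^4 - 16*s^3 - 15*s^2 + 8*s + 3)/(4*s^5 + 16*s^4 + 13*s^3 + 52*s^2 + 17*s + 5)
4. collapse the loop ([(W1+W2)/(1+(W1+W2)*(W3+W4))] forward, W5 return); result (4*s^5 + 18*s^4 + 16*s^3 + 15*s^2 - 8*s - 3)/(16*s^6 + 72*s^5 + 66*s^4 + 63*s^3 - 69*s^2 - 37*s - 8)
That last expression is T(s), already simplified. Scaling its denominator by 1/16 (the reciprocal of the leading coefficient) yields the monic denominator.

Hence the answer: s^6 + 9*s^5/2 + 33*s^4/8 + 63*s^3/16 - 69*s^2/16 - 37*s/16 - 1/2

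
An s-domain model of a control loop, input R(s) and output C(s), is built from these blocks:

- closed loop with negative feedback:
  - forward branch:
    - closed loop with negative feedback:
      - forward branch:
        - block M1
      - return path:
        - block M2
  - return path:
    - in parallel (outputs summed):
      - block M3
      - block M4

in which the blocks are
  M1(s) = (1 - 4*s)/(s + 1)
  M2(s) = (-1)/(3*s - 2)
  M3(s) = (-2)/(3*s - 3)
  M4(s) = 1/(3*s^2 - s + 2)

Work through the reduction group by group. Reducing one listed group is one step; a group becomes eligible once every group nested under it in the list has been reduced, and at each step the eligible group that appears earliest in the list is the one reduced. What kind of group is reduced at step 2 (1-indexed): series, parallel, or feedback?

Step 1: close the feedback loop around M1, M2
Step 2: reduce the parallel group M3, M4
Step 3: close the feedback loop around [M1/(1+M1*M2)], (M3+M4)
At step 2 the group reduced is parallel.

Final answer: parallel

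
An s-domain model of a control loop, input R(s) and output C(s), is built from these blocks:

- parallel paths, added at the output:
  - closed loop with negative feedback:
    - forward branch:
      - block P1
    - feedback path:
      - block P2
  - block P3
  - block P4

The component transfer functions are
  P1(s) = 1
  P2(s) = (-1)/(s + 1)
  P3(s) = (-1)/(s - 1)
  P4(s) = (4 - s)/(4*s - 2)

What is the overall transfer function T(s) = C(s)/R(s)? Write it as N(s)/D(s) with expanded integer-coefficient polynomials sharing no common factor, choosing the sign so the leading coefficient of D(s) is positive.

Step 1: close the feedback loop around P1, P2 -> (s + 1)/s
Step 2: add [P1/(1+P1*P2)], P3, P4 (parallel): this yields T(s), and no further normalization is needed

Final answer: (3*s^3 - s^2 - 6*s + 2)/(4*s^3 - 6*s^2 + 2*s)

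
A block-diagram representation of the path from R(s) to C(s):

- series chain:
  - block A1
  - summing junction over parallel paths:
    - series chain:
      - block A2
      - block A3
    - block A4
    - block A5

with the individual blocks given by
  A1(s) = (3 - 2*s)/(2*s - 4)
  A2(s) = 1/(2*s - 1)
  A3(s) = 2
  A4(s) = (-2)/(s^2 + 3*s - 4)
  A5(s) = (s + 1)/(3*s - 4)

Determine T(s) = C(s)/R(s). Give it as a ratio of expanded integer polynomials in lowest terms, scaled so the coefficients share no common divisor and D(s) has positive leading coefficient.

Reducing step by step:

Step 1. cascade A2, A3; result 2/(2*s - 1)
Step 2. sum the parallel branches (A2*A3), A4, A5; result (2*s^4 + 13*s^3 - 8*s^2 - 33*s + 28)/(6*s^4 + 7*s^3 - 53*s^2 + 56*s - 16)
Step 3. reduce the series chain A1, ((A2*A3)+A4+A5), which is the overall transfer function T(s) = C(s)/R(s) in lowest terms

Answer: (-4*s^5 - 20*s^4 + 55*s^3 + 42*s^2 - 155*s + 84)/(12*s^5 - 10*s^4 - 134*s^3 + 324*s^2 - 256*s + 64)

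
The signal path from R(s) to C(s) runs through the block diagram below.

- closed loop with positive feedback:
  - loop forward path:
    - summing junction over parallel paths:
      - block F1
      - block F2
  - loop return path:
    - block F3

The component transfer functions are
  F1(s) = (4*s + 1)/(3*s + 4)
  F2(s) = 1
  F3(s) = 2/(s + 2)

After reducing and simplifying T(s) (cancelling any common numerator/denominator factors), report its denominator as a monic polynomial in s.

(1) sum the parallel branches F1, F2; result (7*s + 5)/(3*s + 4)
(2) close the feedback loop around (F1+F2), F3; result (7*s^2 + 19*s + 10)/(3*s^2 - 4*s - 2)
T(s) is the step-2 result (common factors already cancelled). Leading coefficient of the denominator: 3. Divide through by 3 for the monic polynomial.

Final answer: s^2 - 4*s/3 - 2/3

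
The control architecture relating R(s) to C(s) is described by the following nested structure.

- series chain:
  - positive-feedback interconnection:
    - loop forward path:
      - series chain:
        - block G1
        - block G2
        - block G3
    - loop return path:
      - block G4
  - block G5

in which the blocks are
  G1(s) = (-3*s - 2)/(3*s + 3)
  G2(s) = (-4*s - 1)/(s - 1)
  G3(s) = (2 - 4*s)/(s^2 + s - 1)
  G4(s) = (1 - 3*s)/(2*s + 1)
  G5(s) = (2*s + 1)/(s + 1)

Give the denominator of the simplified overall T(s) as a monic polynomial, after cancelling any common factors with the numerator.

Answer: s^6 - 43*s^5/2 - 26*s^4 + 29*s^3/6 + 17*s^2/2 - 1/6

Working:
Step 1. reduce the series chain G1, G2, G3 = (-48*s^3 - 20*s^2 + 14*s + 4)/(3*s^4 + 3*s^3 - 6*s^2 - 3*s + 3)
Step 2. apply the feedback formula to (G1*G2*G3), G4 = (-96*s^4 - 88*s^3 + 8*s^2 + 22*s + 4)/(6*s^5 - 135*s^4 - 21*s^3 + 50*s^2 + s - 1)
Step 3. combine [(G1*G2*G3)/(1-(G1*G2*G3)*G4)], G5 in series = (-192*s^5 - 272*s^4 - 72*s^3 + 52*s^2 + 30*s + 4)/(6*s^6 - 129*s^5 - 156*s^4 + 29*s^3 + 51*s^2 - 1)
That last expression is T(s), already simplified. Scaling its denominator by 1/6 (the reciprocal of the leading coefficient) yields the monic denominator.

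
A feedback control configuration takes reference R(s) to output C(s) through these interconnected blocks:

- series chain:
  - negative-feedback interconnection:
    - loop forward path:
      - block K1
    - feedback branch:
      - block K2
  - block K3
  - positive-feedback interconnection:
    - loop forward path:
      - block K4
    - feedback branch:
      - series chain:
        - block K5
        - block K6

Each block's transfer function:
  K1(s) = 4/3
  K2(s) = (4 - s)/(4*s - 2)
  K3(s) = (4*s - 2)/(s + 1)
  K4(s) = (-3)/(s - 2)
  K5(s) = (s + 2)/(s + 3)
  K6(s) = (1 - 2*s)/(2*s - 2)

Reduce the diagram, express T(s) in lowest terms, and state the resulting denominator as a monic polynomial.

Step 1 - close the feedback loop around K1, K2 -> (8*s - 4)/(4*s + 5)
Step 2 - cascade K5, K6 -> (-2*s^2 - 3*s + 2)/(2*s^2 + 4*s - 6)
Step 3 - feedback reduction of K4, (K5*K6) -> (-6*s^2 - 12*s + 18)/(2*s^3 - 6*s^2 - 23*s + 18)
Step 4 - combine [K1/(1+K1*K2)], K3, [K4/(1-K4*(K5*K6))] in series -> (-192*s^4 - 192*s^3 + 912*s^2 - 672*s + 144)/(8*s^5 - 6*s^4 - 136*s^3 - 165*s^2 + 47*s + 90)
That last expression is T(s), already simplified. Scaling its denominator by 1/8 (the reciprocal of the leading coefficient) yields the monic denominator.

Therefore the answer is s^5 - 3*s^4/4 - 17*s^3 - 165*s^2/8 + 47*s/8 + 45/4.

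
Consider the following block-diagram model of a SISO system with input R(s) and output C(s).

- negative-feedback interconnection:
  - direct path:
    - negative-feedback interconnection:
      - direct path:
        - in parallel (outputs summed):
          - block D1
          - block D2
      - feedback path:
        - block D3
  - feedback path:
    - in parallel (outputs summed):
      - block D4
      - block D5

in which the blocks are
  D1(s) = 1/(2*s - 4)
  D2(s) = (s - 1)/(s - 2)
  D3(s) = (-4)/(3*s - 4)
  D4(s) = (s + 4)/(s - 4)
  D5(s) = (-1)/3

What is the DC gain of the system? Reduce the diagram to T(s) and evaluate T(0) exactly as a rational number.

First reduce the diagram to T(s).

1. add D1, D2 (parallel) gives (2*s - 1)/(2*s - 4)
2. collapse the loop ((D1+D2) forward, D3 return) gives (6*s^2 - 11*s + 4)/(6*s^2 - 28*s + 20)
3. sum the parallel branches D4, D5 gives (2*s + 16)/(3*s - 12)
4. collapse the loop ([(D1+D2)/(1+(D1+D2)*D3)] forward, (D4+D5) return) gives (18*s^3 - 105*s^2 + 144*s - 48)/(30*s^3 - 82*s^2 + 228*s - 176)
DC gain: substitute s = 0 into T(s) from step 4: T(0) = -48/(-176) = 3/11.

Answer: 3/11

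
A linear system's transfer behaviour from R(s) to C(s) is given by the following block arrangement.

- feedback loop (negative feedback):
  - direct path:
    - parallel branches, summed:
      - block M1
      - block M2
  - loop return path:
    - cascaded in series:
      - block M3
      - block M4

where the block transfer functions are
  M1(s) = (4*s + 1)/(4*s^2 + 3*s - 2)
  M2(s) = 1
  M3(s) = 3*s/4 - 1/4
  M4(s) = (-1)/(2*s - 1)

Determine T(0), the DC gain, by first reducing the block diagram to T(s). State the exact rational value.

The answer is 4/7.

Reasoning:
Step 1 - parallel reduction of M1, M2 gives (4*s^2 + 7*s - 1)/(4*s^2 + 3*s - 2)
Step 2 - cascade M3, M4 gives (1 - 3*s)/(8*s - 4)
Step 3 - reduce the feedback loop with forward (M1+M2) and return (M3*M4) gives (32*s^3 + 40*s^2 - 36*s + 4)/(20*s^3 - 9*s^2 - 18*s + 7)
The step-3 result is T(s). Setting s = 0: T(0) = 4/7.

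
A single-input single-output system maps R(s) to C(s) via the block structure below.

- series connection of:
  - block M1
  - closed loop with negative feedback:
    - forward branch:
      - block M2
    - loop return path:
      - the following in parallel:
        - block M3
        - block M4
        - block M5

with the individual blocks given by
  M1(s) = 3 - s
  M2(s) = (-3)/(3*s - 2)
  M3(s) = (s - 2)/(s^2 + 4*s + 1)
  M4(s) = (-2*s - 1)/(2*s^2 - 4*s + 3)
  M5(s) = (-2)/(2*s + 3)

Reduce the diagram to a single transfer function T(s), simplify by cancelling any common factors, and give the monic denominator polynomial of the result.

[1] add M3, M4, M5 (parallel): (-4*s^4 - 42*s^3 - 19*s^2 - 15*s - 27)/(4*s^5 + 14*s^4 - 10*s^3 - 17*s^2 + 30*s + 9)
[2] reduce the feedback loop with forward M2 and return (M3+M4+M5): (-12*s^5 - 42*s^4 + 30*s^3 + 51*s^2 - 90*s - 27)/(12*s^6 + 34*s^5 - 46*s^4 + 95*s^3 + 181*s^2 + 12*s + 63)
[3] cascade M1, [M2/(1+M2*(M3+M4+M5))]: (12*s^6 + 6*s^5 - 156*s^4 + 39*s^3 + 243*s^2 - 243*s - 81)/(12*s^6 + 34*s^5 - 46*s^4 + 95*s^3 + 181*s^2 + 12*s + 63)
Step 3 gives the fully reduced T(s), with no common factor left to cancel. The denominator's leading coefficient is 12, so divide each of its coefficients by 12 to get the monic form.

Therefore the answer is s^6 + 17*s^5/6 - 23*s^4/6 + 95*s^3/12 + 181*s^2/12 + s + 21/4.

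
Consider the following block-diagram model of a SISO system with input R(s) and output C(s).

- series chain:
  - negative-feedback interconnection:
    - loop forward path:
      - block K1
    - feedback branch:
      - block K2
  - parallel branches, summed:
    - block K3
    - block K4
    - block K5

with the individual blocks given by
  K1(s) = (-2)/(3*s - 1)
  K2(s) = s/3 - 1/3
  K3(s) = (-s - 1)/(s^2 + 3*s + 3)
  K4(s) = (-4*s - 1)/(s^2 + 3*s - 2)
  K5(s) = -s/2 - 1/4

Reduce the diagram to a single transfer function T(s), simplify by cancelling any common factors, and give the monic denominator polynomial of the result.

(1) feedback reduction of K1, K2 -> (-6)/(7*s - 1)
(2) parallel reduction of K3, K4, K5 -> (-2*s^5 - 13*s^4 - 46*s^3 - 84*s^2 - 55*s + 2)/(4*s^4 + 24*s^3 + 40*s^2 + 12*s - 24)
(3) multiply [K1/(1+K1*K2)], (K3+K4+K5) (series) -> (6*s^5 + 39*s^4 + 138*s^3 + 252*s^2 + 165*s - 6)/(14*s^5 + 82*s^4 + 128*s^3 + 22*s^2 - 90*s + 12)
Step 3 gives the fully reduced T(s), with no common factor left to cancel. The denominator's leading coefficient is 14, so divide each of its coefficients by 14 to get the monic form.

Hence the answer: s^5 + 41*s^4/7 + 64*s^3/7 + 11*s^2/7 - 45*s/7 + 6/7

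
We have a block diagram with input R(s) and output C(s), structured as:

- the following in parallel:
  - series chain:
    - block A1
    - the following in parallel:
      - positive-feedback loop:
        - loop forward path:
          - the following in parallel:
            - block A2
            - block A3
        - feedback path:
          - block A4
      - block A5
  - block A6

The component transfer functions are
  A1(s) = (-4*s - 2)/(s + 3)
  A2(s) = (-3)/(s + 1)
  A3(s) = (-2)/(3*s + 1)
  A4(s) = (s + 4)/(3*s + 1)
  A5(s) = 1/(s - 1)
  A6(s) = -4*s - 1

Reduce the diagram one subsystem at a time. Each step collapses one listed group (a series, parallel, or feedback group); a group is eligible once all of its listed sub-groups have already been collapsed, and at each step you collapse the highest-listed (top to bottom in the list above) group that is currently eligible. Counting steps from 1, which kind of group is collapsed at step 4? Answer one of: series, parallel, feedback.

Reducing step by step:

(1) reduce the parallel group A2, A3
(2) reduce the feedback loop with forward (A2+A3) and return A4
(3) sum the parallel branches [(A2+A3)/(1-(A2+A3)*A4)], A5
(4) combine A1, ([(A2+A3)/(1-(A2+A3)*A4)]+A5) in series
(5) sum the parallel branches (A1*([(A2+A3)/(1-(A2+A3)*A4)]+A5)), A6
So the answer for step 4 is series.

Answer: series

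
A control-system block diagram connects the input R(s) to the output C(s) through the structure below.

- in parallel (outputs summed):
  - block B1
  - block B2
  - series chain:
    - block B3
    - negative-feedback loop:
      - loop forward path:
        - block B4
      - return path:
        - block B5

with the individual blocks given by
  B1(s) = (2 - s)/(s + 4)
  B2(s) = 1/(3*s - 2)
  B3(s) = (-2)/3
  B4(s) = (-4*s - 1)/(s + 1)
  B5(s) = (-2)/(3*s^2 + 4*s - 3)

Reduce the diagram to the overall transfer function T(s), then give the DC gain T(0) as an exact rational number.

Reducing step by step:

(1) feedback reduction of B4, B5, giving (-12*s^3 - 19*s^2 + 8*s + 3)/(3*s^3 + 7*s^2 + 9*s - 1)
(2) cascade B3, [B4/(1+B4*B5)], giving (24*s^3 + 38*s^2 - 16*s - 6)/(9*s^3 + 21*s^2 + 27*s - 3)
(3) sum the parallel branches B1, B2, (B3*[B4/(1+B4*B5)]), giving (45*s^5 + 372*s^4 + 248*s^3 - 230*s^2 + 41*s + 48)/(27*s^5 + 153*s^4 + 219*s^3 + 93*s^2 - 246*s + 24)
The step-3 result is T(s). Setting s = 0: T(0) = 48/24 = 2.

Answer: 2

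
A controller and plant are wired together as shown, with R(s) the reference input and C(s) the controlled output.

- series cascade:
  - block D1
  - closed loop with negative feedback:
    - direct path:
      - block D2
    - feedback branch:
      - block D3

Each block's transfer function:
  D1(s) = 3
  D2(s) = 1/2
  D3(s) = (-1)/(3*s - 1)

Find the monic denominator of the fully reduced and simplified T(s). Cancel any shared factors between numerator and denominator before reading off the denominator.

(1) collapse the loop (D2 forward, D3 return): (3*s - 1)/(6*s - 3)
(2) reduce the series chain D1, [D2/(1+D2*D3)]: (3*s - 1)/(2*s - 1)
Step 2 gives the fully reduced T(s), with no common factor left to cancel. The denominator's leading coefficient is 2, so divide each of its coefficients by 2 to get the monic form.

Therefore the answer is s - 1/2.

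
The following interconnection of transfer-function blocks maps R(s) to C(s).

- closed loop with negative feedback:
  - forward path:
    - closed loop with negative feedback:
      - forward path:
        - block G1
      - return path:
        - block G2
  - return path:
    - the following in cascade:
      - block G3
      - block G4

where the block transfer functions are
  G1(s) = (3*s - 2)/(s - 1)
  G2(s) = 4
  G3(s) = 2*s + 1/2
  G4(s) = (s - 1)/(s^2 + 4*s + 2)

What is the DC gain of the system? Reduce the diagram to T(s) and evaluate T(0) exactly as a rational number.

Step 1 - feedback reduction of G1, G2; result (3*s - 2)/(13*s - 9)
Step 2 - combine G3, G4 in series; result (4*s^2 - 3*s - 1)/(2*s^2 + 8*s + 4)
Step 3 - apply the feedback formula to [G1/(1+G1*G2)], (G3*G4); result (6*s^3 + 20*s^2 - 4*s - 8)/(38*s^3 + 69*s^2 - 17*s - 34)
The step-3 result is T(s). Setting s = 0: T(0) = -8/(-34) = 4/17.

Answer: 4/17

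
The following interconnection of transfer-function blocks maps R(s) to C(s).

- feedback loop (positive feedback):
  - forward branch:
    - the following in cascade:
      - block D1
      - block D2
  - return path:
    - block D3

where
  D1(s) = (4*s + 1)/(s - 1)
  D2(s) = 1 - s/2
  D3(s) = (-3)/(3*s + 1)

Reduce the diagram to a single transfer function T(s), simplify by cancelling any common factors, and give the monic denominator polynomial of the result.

(1) reduce the series chain D1, D2: (-4*s^2 + 7*s + 2)/(2*s - 2)
(2) collapse the loop ((D1*D2) forward, D3 return): (12*s^3 - 17*s^2 - 13*s - 2)/(6*s^2 - 17*s - 4)
That last expression is T(s), already simplified. Scaling its denominator by 1/6 (the reciprocal of the leading coefficient) yields the monic denominator.

Answer: s^2 - 17*s/6 - 2/3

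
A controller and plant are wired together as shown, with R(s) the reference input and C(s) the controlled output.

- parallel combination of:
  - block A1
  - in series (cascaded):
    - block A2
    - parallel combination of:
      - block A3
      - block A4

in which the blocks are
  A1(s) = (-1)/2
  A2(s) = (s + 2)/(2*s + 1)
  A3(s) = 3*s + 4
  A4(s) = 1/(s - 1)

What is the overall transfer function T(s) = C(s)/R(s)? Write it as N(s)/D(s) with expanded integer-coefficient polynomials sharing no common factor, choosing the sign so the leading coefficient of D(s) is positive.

(1) add A3, A4 (parallel): (3*s^2 + s - 3)/(s - 1)
(2) cascade A2, (A3+A4): (3*s^3 + 7*s^2 - s - 6)/(2*s^2 - s - 1)
(3) combine A1, (A2*(A3+A4)) in parallel, giving the overall T(s)

Therefore the answer is (6*s^3 + 12*s^2 - s - 11)/(4*s^2 - 2*s - 2).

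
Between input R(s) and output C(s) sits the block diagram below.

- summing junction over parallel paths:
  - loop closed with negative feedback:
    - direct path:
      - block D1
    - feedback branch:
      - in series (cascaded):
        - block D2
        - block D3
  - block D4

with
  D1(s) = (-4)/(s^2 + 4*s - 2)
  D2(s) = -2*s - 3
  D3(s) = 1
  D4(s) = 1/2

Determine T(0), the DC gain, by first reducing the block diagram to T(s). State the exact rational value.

Reducing step by step:

Step 1 - reduce the series chain D2, D3 gives -2*s - 3
Step 2 - close the feedback loop around D1, (D2*D3) gives (-4)/(s^2 + 12*s + 10)
Step 3 - reduce the parallel group [D1/(1+D1*(D2*D3))], D4 gives (s^2 + 12*s + 2)/(2*s^2 + 24*s + 20)
That last expression is T(s); at s = 0 only the constant terms survive, so T(0) = 2/20 = 1/10.

Answer: 1/10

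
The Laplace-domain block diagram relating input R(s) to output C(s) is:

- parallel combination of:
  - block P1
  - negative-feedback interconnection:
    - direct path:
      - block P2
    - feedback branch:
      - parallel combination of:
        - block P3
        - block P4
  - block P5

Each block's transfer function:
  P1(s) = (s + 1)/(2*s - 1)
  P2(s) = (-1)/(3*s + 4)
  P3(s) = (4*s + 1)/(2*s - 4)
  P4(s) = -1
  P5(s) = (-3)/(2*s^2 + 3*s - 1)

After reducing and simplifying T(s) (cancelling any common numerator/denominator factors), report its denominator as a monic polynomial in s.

[1] combine P3, P4 in parallel; result (2*s + 5)/(2*s - 4)
[2] close the feedback loop around P2, (P3+P4); result (4 - 2*s)/(6*s^2 - 6*s - 21)
[3] add P1, [P2/(1+P2*(P3+P4))], P5 (parallel); result (12*s^5 + 10*s^4 - 88*s^3 - 43*s^2 + 50*s - 38)/(24*s^5 - 138*s^3 - 48*s^2 + 99*s - 21)
Step 3 gives the fully reduced T(s), with no common factor left to cancel. The denominator's leading coefficient is 24, so divide each of its coefficients by 24 to get the monic form.

Therefore the answer is s^5 - 23*s^3/4 - 2*s^2 + 33*s/8 - 7/8.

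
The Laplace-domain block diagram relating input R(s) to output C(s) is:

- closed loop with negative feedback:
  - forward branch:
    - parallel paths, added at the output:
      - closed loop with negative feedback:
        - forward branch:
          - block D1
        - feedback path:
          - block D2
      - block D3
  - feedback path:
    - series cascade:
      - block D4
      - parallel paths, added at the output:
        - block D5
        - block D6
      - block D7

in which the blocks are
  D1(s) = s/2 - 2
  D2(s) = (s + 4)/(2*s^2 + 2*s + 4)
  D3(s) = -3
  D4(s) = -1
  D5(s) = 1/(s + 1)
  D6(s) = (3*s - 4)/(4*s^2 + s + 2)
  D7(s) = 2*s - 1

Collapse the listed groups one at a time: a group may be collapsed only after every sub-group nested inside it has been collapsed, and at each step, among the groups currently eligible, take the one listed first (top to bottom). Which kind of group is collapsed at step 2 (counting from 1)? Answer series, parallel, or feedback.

(1) close the feedback loop around D1, D2
(2) sum the parallel branches [D1/(1+D1*D2)], D3
(3) combine D5, D6 in parallel
(4) combine D4, (D5+D6), D7 in series
(5) apply the feedback formula to ([D1/(1+D1*D2)]+D3), (D4*(D5+D6)*D7)
So the answer for step 2 is parallel.

Final answer: parallel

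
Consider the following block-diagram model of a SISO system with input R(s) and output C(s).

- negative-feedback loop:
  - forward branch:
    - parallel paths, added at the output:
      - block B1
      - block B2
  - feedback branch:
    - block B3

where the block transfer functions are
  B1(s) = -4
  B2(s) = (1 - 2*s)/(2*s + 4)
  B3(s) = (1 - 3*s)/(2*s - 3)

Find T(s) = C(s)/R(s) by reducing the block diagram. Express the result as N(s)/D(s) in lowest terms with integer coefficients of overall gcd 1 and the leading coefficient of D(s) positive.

1. combine B1, B2 in parallel gives (-10*s - 15)/(2*s + 4)
2. collapse the loop ((B1+B2) forward, B3 return), which is the overall transfer function T(s) = C(s)/R(s) in lowest terms

Hence the answer: (45 - 20*s^2)/(34*s^2 + 37*s - 27)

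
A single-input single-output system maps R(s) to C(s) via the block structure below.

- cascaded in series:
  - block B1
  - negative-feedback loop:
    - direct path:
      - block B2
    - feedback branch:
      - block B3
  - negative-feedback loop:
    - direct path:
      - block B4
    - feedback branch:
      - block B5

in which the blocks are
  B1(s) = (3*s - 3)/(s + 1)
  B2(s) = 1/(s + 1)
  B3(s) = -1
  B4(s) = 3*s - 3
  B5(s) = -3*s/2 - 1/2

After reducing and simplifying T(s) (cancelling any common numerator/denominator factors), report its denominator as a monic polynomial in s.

(1) feedback reduction of B2, B3 -> 1/s
(2) apply the feedback formula to B4, B5 -> (6 - 6*s)/(9*s^2 - 6*s - 5)
(3) combine B1, [B2/(1+B2*B3)], [B4/(1+B4*B5)] in series -> (-18*s^2 + 36*s - 18)/(9*s^4 + 3*s^3 - 11*s^2 - 5*s)
Step 3 gives the fully reduced T(s), with no common factor left to cancel. The denominator's leading coefficient is 9, so divide each of its coefficients by 9 to get the monic form.

Answer: s^4 + s^3/3 - 11*s^2/9 - 5*s/9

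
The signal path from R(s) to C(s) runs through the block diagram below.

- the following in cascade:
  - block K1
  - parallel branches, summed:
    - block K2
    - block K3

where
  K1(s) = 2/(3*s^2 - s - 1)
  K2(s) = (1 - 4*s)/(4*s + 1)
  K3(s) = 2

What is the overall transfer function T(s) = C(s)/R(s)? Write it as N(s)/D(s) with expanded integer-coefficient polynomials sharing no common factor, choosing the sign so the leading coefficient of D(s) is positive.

First reduce the diagram to T(s).

Step 1 - add K2, K3 (parallel); result (4*s + 3)/(4*s + 1)
Step 2 - reduce the series chain K1, (K2+K3), giving the overall T(s)

Answer: (8*s + 6)/(12*s^3 - s^2 - 5*s - 1)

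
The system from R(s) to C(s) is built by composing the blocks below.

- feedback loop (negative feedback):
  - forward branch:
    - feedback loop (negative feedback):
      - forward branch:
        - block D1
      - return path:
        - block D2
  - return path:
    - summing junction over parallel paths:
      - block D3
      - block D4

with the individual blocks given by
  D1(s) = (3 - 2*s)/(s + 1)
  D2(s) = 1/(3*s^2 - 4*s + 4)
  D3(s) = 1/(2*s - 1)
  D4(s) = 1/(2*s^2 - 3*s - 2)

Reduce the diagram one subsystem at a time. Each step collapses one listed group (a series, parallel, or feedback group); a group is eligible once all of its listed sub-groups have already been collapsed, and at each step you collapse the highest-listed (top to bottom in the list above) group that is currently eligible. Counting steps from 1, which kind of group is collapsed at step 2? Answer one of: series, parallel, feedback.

1. apply the feedback formula to D1, D2
2. parallel reduction of D3, D4
3. apply the feedback formula to [D1/(1+D1*D2)], (D3+D4)
At step 2 the group reduced is parallel.

Answer: parallel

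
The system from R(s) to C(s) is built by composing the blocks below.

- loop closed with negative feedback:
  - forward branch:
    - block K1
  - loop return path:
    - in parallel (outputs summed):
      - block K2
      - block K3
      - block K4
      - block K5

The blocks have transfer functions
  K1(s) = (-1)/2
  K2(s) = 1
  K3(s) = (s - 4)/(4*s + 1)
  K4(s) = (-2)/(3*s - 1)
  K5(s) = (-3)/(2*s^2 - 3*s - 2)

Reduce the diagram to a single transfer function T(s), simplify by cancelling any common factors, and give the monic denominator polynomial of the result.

Answer: s^4 + 13*s^3/18 - 8*s^2/3 - 17*s/9 + 1/6

Working:
Step 1: parallel reduction of K2, K3, K4, K5 = (30*s^4 - 89*s^3 + 2*s^2 + 44*s + 1)/(24*s^4 - 38*s^3 - 23*s^2 + 5*s + 2)
Step 2: apply the feedback formula to K1, (K2+K3+K4+K5) = (-24*s^4 + 38*s^3 + 23*s^2 - 5*s - 2)/(18*s^4 + 13*s^3 - 48*s^2 - 34*s + 3)
T(s) is the step-2 result (common factors already cancelled). Leading coefficient of the denominator: 18. Divide through by 18 for the monic polynomial.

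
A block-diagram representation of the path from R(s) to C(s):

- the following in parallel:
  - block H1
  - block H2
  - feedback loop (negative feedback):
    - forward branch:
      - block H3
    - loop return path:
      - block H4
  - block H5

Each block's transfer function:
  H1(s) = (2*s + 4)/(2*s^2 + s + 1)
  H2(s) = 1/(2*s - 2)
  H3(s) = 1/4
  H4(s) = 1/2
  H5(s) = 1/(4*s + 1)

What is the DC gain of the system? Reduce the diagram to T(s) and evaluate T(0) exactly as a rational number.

[1] apply the feedback formula to H3, H4 = 2/9
[2] parallel reduction of H1, H2, [H3/(1+H3*H4)], H5 = (32*s^4 + 244*s^3 + 212*s^2 - 223*s - 85)/(144*s^4 - 36*s^3 - 18*s^2 - 72*s - 18)
Step 2 gives the overall T(s). Then T(0) = -85/(-18) = 85/18.

Hence the answer: 85/18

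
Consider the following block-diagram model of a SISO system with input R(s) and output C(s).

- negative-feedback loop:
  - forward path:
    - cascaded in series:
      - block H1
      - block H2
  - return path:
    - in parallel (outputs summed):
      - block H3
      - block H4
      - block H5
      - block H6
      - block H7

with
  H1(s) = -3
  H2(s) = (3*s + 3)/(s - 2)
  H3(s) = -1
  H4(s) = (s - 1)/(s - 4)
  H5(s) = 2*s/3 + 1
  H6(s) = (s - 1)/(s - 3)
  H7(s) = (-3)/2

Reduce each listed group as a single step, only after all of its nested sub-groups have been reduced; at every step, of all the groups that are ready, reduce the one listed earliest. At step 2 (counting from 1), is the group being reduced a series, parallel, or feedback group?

Reducing step by step:

Step 1 - series reduction of H1, H2
Step 2 - parallel reduction of H3, H4, H5, H6, H7
Step 3 - close the feedback loop around (H1*H2), (H3+H4+H5+H6+H7)
Step 2: parallel.

Answer: parallel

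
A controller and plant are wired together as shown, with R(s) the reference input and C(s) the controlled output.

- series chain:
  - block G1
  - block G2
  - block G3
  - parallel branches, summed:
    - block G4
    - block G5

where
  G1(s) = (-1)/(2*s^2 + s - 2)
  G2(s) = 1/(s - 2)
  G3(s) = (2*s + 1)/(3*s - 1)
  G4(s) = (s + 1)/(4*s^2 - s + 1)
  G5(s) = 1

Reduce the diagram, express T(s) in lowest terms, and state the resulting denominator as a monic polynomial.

The answer is s^6 - 25*s^5/12 - 19*s^4/24 + 31*s^3/12 - 41*s^2/24 + 5*s/6 - 1/6.

Reasoning:
[1] parallel reduction of G4, G5, giving (4*s^2 + 2)/(4*s^2 - s + 1)
[2] series reduction of G1, G2, G3, (G4+G5), giving (-8*s^3 - 4*s^2 - 4*s - 2)/(24*s^6 - 50*s^5 - 19*s^4 + 62*s^3 - 41*s^2 + 20*s - 4)
The result of step 2 is T(s) in lowest terms. Its denominator has leading coefficient 24; dividing the denominator through by 24 makes it monic.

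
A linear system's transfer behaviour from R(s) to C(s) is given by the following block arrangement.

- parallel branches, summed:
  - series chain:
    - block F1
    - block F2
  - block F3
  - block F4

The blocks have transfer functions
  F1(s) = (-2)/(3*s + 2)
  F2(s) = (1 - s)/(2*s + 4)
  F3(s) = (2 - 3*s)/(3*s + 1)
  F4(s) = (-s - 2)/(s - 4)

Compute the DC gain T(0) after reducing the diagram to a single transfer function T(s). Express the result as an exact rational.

Reducing step by step:

(1) reduce the series chain F1, F2 gives (s - 1)/(3*s^2 + 8*s + 4)
(2) sum the parallel branches (F1*F2), F3, F4 gives (-18*s^4 - 24*s^3 - 12*s^2 - 45*s - 36)/(9*s^4 - 9*s^3 - 88*s^2 - 76*s - 16)
Evaluating the step-2 result (the overall T(s)) at s = 0 gives T(0) = -36/(-16) = 9/4.

Answer: 9/4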